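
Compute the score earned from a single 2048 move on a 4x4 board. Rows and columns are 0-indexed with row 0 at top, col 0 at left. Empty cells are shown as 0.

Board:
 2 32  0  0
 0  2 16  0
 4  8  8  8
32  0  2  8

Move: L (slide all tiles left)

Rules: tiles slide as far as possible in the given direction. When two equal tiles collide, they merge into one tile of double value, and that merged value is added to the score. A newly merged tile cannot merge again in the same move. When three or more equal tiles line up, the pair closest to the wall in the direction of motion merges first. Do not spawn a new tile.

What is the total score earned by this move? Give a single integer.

Slide left:
row 0: [2, 32, 0, 0] -> [2, 32, 0, 0]  score +0 (running 0)
row 1: [0, 2, 16, 0] -> [2, 16, 0, 0]  score +0 (running 0)
row 2: [4, 8, 8, 8] -> [4, 16, 8, 0]  score +16 (running 16)
row 3: [32, 0, 2, 8] -> [32, 2, 8, 0]  score +0 (running 16)
Board after move:
 2 32  0  0
 2 16  0  0
 4 16  8  0
32  2  8  0

Answer: 16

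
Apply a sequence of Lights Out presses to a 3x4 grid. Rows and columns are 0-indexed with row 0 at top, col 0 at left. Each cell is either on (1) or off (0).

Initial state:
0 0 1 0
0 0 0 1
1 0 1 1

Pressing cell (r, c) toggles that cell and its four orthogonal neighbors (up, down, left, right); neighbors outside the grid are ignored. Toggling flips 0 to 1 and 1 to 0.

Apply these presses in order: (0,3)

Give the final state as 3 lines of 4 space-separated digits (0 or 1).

Answer: 0 0 0 1
0 0 0 0
1 0 1 1

Derivation:
After press 1 at (0,3):
0 0 0 1
0 0 0 0
1 0 1 1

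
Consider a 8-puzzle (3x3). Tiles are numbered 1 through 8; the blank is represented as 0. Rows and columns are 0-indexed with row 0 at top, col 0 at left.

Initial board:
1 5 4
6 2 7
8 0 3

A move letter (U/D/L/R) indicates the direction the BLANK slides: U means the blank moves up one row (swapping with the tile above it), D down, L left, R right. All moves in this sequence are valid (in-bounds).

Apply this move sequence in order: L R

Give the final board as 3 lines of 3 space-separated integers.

Answer: 1 5 4
6 2 7
8 0 3

Derivation:
After move 1 (L):
1 5 4
6 2 7
0 8 3

After move 2 (R):
1 5 4
6 2 7
8 0 3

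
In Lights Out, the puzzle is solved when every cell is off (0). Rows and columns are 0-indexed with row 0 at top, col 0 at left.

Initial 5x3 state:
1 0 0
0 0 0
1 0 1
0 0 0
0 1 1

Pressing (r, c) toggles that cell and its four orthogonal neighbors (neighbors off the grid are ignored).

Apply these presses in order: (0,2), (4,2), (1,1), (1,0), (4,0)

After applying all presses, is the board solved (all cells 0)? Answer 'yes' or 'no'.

Answer: no

Derivation:
After press 1 at (0,2):
1 1 1
0 0 1
1 0 1
0 0 0
0 1 1

After press 2 at (4,2):
1 1 1
0 0 1
1 0 1
0 0 1
0 0 0

After press 3 at (1,1):
1 0 1
1 1 0
1 1 1
0 0 1
0 0 0

After press 4 at (1,0):
0 0 1
0 0 0
0 1 1
0 0 1
0 0 0

After press 5 at (4,0):
0 0 1
0 0 0
0 1 1
1 0 1
1 1 0

Lights still on: 7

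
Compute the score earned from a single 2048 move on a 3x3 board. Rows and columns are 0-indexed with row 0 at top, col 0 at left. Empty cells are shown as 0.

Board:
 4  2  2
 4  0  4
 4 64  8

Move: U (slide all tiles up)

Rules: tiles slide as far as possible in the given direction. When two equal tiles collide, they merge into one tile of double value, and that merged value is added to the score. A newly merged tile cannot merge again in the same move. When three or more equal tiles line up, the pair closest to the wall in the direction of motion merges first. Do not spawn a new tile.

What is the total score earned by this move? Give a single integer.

Answer: 8

Derivation:
Slide up:
col 0: [4, 4, 4] -> [8, 4, 0]  score +8 (running 8)
col 1: [2, 0, 64] -> [2, 64, 0]  score +0 (running 8)
col 2: [2, 4, 8] -> [2, 4, 8]  score +0 (running 8)
Board after move:
 8  2  2
 4 64  4
 0  0  8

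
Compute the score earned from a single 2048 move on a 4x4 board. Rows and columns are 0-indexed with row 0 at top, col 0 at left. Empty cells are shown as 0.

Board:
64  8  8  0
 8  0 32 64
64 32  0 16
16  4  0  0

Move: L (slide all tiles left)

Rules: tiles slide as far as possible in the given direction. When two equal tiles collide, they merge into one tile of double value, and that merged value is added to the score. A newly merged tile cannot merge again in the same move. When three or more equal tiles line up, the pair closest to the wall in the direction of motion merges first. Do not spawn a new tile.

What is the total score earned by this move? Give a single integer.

Slide left:
row 0: [64, 8, 8, 0] -> [64, 16, 0, 0]  score +16 (running 16)
row 1: [8, 0, 32, 64] -> [8, 32, 64, 0]  score +0 (running 16)
row 2: [64, 32, 0, 16] -> [64, 32, 16, 0]  score +0 (running 16)
row 3: [16, 4, 0, 0] -> [16, 4, 0, 0]  score +0 (running 16)
Board after move:
64 16  0  0
 8 32 64  0
64 32 16  0
16  4  0  0

Answer: 16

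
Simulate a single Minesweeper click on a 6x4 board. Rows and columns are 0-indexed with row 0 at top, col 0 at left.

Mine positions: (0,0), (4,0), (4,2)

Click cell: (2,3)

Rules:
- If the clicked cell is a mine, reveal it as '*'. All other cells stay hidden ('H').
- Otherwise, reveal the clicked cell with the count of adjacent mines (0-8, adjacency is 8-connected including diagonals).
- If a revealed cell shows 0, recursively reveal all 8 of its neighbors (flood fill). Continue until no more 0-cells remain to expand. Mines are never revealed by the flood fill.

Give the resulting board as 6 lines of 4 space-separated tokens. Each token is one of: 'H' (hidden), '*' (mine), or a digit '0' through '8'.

H 1 0 0
1 1 0 0
0 0 0 0
1 2 1 1
H H H H
H H H H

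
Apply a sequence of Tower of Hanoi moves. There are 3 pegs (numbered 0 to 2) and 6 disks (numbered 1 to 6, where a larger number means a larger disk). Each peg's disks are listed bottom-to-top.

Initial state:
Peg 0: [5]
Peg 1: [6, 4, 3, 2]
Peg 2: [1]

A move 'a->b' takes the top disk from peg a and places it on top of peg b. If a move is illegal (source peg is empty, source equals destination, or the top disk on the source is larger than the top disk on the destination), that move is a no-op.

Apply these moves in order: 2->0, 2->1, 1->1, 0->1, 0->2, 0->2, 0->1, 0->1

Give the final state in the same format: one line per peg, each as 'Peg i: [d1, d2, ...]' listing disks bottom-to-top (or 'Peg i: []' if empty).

Answer: Peg 0: []
Peg 1: [6, 4, 3, 2, 1]
Peg 2: [5]

Derivation:
After move 1 (2->0):
Peg 0: [5, 1]
Peg 1: [6, 4, 3, 2]
Peg 2: []

After move 2 (2->1):
Peg 0: [5, 1]
Peg 1: [6, 4, 3, 2]
Peg 2: []

After move 3 (1->1):
Peg 0: [5, 1]
Peg 1: [6, 4, 3, 2]
Peg 2: []

After move 4 (0->1):
Peg 0: [5]
Peg 1: [6, 4, 3, 2, 1]
Peg 2: []

After move 5 (0->2):
Peg 0: []
Peg 1: [6, 4, 3, 2, 1]
Peg 2: [5]

After move 6 (0->2):
Peg 0: []
Peg 1: [6, 4, 3, 2, 1]
Peg 2: [5]

After move 7 (0->1):
Peg 0: []
Peg 1: [6, 4, 3, 2, 1]
Peg 2: [5]

After move 8 (0->1):
Peg 0: []
Peg 1: [6, 4, 3, 2, 1]
Peg 2: [5]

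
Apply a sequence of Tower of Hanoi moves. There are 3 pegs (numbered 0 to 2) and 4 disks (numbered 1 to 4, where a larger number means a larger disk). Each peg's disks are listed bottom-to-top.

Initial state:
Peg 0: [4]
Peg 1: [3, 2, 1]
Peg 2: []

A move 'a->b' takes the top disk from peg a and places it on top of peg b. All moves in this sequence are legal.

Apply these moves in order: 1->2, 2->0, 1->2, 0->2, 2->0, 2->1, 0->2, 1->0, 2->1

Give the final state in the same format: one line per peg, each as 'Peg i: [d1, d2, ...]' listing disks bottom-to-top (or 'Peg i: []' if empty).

Answer: Peg 0: [4, 2]
Peg 1: [3, 1]
Peg 2: []

Derivation:
After move 1 (1->2):
Peg 0: [4]
Peg 1: [3, 2]
Peg 2: [1]

After move 2 (2->0):
Peg 0: [4, 1]
Peg 1: [3, 2]
Peg 2: []

After move 3 (1->2):
Peg 0: [4, 1]
Peg 1: [3]
Peg 2: [2]

After move 4 (0->2):
Peg 0: [4]
Peg 1: [3]
Peg 2: [2, 1]

After move 5 (2->0):
Peg 0: [4, 1]
Peg 1: [3]
Peg 2: [2]

After move 6 (2->1):
Peg 0: [4, 1]
Peg 1: [3, 2]
Peg 2: []

After move 7 (0->2):
Peg 0: [4]
Peg 1: [3, 2]
Peg 2: [1]

After move 8 (1->0):
Peg 0: [4, 2]
Peg 1: [3]
Peg 2: [1]

After move 9 (2->1):
Peg 0: [4, 2]
Peg 1: [3, 1]
Peg 2: []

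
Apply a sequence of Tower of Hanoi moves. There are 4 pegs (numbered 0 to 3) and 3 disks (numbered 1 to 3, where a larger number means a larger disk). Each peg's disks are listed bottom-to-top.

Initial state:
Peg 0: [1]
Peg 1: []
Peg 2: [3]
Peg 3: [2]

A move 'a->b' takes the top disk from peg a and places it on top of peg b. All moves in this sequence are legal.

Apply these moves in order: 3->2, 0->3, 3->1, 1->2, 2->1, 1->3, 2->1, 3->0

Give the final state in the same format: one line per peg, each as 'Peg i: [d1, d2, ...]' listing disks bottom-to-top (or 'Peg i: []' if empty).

After move 1 (3->2):
Peg 0: [1]
Peg 1: []
Peg 2: [3, 2]
Peg 3: []

After move 2 (0->3):
Peg 0: []
Peg 1: []
Peg 2: [3, 2]
Peg 3: [1]

After move 3 (3->1):
Peg 0: []
Peg 1: [1]
Peg 2: [3, 2]
Peg 3: []

After move 4 (1->2):
Peg 0: []
Peg 1: []
Peg 2: [3, 2, 1]
Peg 3: []

After move 5 (2->1):
Peg 0: []
Peg 1: [1]
Peg 2: [3, 2]
Peg 3: []

After move 6 (1->3):
Peg 0: []
Peg 1: []
Peg 2: [3, 2]
Peg 3: [1]

After move 7 (2->1):
Peg 0: []
Peg 1: [2]
Peg 2: [3]
Peg 3: [1]

After move 8 (3->0):
Peg 0: [1]
Peg 1: [2]
Peg 2: [3]
Peg 3: []

Answer: Peg 0: [1]
Peg 1: [2]
Peg 2: [3]
Peg 3: []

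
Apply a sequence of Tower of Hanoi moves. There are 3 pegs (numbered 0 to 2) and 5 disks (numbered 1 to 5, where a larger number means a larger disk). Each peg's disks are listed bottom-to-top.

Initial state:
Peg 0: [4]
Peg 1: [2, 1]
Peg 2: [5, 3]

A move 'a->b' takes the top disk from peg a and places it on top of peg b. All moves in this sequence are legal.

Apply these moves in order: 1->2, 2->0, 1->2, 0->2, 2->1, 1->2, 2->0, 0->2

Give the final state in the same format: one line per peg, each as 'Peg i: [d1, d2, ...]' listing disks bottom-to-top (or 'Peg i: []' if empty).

Answer: Peg 0: [4]
Peg 1: []
Peg 2: [5, 3, 2, 1]

Derivation:
After move 1 (1->2):
Peg 0: [4]
Peg 1: [2]
Peg 2: [5, 3, 1]

After move 2 (2->0):
Peg 0: [4, 1]
Peg 1: [2]
Peg 2: [5, 3]

After move 3 (1->2):
Peg 0: [4, 1]
Peg 1: []
Peg 2: [5, 3, 2]

After move 4 (0->2):
Peg 0: [4]
Peg 1: []
Peg 2: [5, 3, 2, 1]

After move 5 (2->1):
Peg 0: [4]
Peg 1: [1]
Peg 2: [5, 3, 2]

After move 6 (1->2):
Peg 0: [4]
Peg 1: []
Peg 2: [5, 3, 2, 1]

After move 7 (2->0):
Peg 0: [4, 1]
Peg 1: []
Peg 2: [5, 3, 2]

After move 8 (0->2):
Peg 0: [4]
Peg 1: []
Peg 2: [5, 3, 2, 1]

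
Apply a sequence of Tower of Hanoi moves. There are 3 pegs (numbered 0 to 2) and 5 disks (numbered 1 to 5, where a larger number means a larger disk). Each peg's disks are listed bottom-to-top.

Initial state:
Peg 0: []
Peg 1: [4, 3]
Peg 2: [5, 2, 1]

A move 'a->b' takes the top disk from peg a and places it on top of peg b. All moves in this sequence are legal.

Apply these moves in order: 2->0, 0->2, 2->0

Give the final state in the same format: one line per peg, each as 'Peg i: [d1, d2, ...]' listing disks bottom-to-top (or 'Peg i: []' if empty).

After move 1 (2->0):
Peg 0: [1]
Peg 1: [4, 3]
Peg 2: [5, 2]

After move 2 (0->2):
Peg 0: []
Peg 1: [4, 3]
Peg 2: [5, 2, 1]

After move 3 (2->0):
Peg 0: [1]
Peg 1: [4, 3]
Peg 2: [5, 2]

Answer: Peg 0: [1]
Peg 1: [4, 3]
Peg 2: [5, 2]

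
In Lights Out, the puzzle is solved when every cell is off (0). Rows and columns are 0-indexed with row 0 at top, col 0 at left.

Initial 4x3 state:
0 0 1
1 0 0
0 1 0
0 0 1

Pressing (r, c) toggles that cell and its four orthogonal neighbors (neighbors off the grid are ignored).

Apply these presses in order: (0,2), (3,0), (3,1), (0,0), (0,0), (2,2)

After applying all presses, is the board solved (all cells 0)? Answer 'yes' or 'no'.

After press 1 at (0,2):
0 1 0
1 0 1
0 1 0
0 0 1

After press 2 at (3,0):
0 1 0
1 0 1
1 1 0
1 1 1

After press 3 at (3,1):
0 1 0
1 0 1
1 0 0
0 0 0

After press 4 at (0,0):
1 0 0
0 0 1
1 0 0
0 0 0

After press 5 at (0,0):
0 1 0
1 0 1
1 0 0
0 0 0

After press 6 at (2,2):
0 1 0
1 0 0
1 1 1
0 0 1

Lights still on: 6

Answer: no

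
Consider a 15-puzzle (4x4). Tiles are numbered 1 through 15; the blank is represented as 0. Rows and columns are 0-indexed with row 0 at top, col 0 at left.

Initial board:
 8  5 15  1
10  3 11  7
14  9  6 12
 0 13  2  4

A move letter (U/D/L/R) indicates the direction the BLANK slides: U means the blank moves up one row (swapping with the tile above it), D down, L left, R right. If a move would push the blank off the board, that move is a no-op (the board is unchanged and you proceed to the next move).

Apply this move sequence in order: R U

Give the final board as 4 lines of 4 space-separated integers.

Answer:  8  5 15  1
10  3 11  7
14  0  6 12
13  9  2  4

Derivation:
After move 1 (R):
 8  5 15  1
10  3 11  7
14  9  6 12
13  0  2  4

After move 2 (U):
 8  5 15  1
10  3 11  7
14  0  6 12
13  9  2  4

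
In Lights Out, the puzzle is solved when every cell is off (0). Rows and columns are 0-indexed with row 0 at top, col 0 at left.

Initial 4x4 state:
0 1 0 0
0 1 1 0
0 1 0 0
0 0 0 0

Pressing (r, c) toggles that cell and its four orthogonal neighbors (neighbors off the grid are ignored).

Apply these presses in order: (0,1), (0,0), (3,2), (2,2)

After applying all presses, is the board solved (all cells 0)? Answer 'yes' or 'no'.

Answer: no

Derivation:
After press 1 at (0,1):
1 0 1 0
0 0 1 0
0 1 0 0
0 0 0 0

After press 2 at (0,0):
0 1 1 0
1 0 1 0
0 1 0 0
0 0 0 0

After press 3 at (3,2):
0 1 1 0
1 0 1 0
0 1 1 0
0 1 1 1

After press 4 at (2,2):
0 1 1 0
1 0 0 0
0 0 0 1
0 1 0 1

Lights still on: 6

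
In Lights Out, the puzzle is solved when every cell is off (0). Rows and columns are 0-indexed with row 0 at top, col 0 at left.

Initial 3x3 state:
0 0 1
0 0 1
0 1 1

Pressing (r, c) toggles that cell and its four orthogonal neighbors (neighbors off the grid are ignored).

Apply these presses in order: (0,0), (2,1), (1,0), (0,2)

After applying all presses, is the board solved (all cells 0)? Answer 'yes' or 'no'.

Answer: yes

Derivation:
After press 1 at (0,0):
1 1 1
1 0 1
0 1 1

After press 2 at (2,1):
1 1 1
1 1 1
1 0 0

After press 3 at (1,0):
0 1 1
0 0 1
0 0 0

After press 4 at (0,2):
0 0 0
0 0 0
0 0 0

Lights still on: 0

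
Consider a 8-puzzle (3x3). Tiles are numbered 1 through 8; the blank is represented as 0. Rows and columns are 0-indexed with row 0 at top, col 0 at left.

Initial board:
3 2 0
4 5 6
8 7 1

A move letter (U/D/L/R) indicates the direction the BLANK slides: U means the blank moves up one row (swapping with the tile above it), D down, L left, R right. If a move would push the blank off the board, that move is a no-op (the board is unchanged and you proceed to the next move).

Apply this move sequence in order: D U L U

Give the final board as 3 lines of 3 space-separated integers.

Answer: 3 0 2
4 5 6
8 7 1

Derivation:
After move 1 (D):
3 2 6
4 5 0
8 7 1

After move 2 (U):
3 2 0
4 5 6
8 7 1

After move 3 (L):
3 0 2
4 5 6
8 7 1

After move 4 (U):
3 0 2
4 5 6
8 7 1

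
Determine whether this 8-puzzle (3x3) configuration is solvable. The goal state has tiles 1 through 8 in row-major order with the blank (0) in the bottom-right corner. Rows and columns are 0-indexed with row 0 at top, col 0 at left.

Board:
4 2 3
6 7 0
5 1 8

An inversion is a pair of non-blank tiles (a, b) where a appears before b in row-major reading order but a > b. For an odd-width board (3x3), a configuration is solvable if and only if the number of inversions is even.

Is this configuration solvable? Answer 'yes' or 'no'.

Inversions (pairs i<j in row-major order where tile[i] > tile[j] > 0): 10
10 is even, so the puzzle is solvable.

Answer: yes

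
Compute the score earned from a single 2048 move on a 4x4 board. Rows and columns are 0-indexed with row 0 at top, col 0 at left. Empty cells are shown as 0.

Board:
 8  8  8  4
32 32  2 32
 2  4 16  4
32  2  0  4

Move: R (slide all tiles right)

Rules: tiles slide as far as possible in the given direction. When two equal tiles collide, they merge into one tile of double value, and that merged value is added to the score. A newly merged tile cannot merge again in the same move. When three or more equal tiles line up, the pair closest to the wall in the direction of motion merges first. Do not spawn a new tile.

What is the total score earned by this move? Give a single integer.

Answer: 80

Derivation:
Slide right:
row 0: [8, 8, 8, 4] -> [0, 8, 16, 4]  score +16 (running 16)
row 1: [32, 32, 2, 32] -> [0, 64, 2, 32]  score +64 (running 80)
row 2: [2, 4, 16, 4] -> [2, 4, 16, 4]  score +0 (running 80)
row 3: [32, 2, 0, 4] -> [0, 32, 2, 4]  score +0 (running 80)
Board after move:
 0  8 16  4
 0 64  2 32
 2  4 16  4
 0 32  2  4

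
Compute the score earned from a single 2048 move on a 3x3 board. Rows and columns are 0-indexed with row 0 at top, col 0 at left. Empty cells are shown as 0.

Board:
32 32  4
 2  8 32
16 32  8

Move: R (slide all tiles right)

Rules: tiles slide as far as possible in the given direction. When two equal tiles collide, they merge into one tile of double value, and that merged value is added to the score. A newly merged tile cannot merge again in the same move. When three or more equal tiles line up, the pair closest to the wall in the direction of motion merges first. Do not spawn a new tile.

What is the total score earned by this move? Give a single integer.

Slide right:
row 0: [32, 32, 4] -> [0, 64, 4]  score +64 (running 64)
row 1: [2, 8, 32] -> [2, 8, 32]  score +0 (running 64)
row 2: [16, 32, 8] -> [16, 32, 8]  score +0 (running 64)
Board after move:
 0 64  4
 2  8 32
16 32  8

Answer: 64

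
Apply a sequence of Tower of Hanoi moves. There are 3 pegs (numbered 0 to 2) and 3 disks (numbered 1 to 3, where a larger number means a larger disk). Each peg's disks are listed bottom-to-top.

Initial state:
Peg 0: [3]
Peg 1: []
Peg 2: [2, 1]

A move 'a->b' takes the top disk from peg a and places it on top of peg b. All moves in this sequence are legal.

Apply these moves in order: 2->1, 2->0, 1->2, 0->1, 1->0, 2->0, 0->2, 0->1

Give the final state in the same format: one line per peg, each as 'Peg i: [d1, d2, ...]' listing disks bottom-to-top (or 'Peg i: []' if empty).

Answer: Peg 0: [3]
Peg 1: [2]
Peg 2: [1]

Derivation:
After move 1 (2->1):
Peg 0: [3]
Peg 1: [1]
Peg 2: [2]

After move 2 (2->0):
Peg 0: [3, 2]
Peg 1: [1]
Peg 2: []

After move 3 (1->2):
Peg 0: [3, 2]
Peg 1: []
Peg 2: [1]

After move 4 (0->1):
Peg 0: [3]
Peg 1: [2]
Peg 2: [1]

After move 5 (1->0):
Peg 0: [3, 2]
Peg 1: []
Peg 2: [1]

After move 6 (2->0):
Peg 0: [3, 2, 1]
Peg 1: []
Peg 2: []

After move 7 (0->2):
Peg 0: [3, 2]
Peg 1: []
Peg 2: [1]

After move 8 (0->1):
Peg 0: [3]
Peg 1: [2]
Peg 2: [1]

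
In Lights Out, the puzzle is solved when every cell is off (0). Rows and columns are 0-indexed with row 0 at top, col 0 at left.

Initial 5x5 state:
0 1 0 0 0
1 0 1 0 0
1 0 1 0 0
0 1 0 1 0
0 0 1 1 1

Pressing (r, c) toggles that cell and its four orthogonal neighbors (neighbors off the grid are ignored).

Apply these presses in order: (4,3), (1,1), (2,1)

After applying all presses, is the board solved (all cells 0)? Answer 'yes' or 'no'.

Answer: yes

Derivation:
After press 1 at (4,3):
0 1 0 0 0
1 0 1 0 0
1 0 1 0 0
0 1 0 0 0
0 0 0 0 0

After press 2 at (1,1):
0 0 0 0 0
0 1 0 0 0
1 1 1 0 0
0 1 0 0 0
0 0 0 0 0

After press 3 at (2,1):
0 0 0 0 0
0 0 0 0 0
0 0 0 0 0
0 0 0 0 0
0 0 0 0 0

Lights still on: 0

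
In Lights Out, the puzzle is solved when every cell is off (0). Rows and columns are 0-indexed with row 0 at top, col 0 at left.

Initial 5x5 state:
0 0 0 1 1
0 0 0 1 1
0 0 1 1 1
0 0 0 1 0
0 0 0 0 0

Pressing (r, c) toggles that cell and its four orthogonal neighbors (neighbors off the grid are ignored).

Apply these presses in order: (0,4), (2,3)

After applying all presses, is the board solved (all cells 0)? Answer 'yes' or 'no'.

After press 1 at (0,4):
0 0 0 0 0
0 0 0 1 0
0 0 1 1 1
0 0 0 1 0
0 0 0 0 0

After press 2 at (2,3):
0 0 0 0 0
0 0 0 0 0
0 0 0 0 0
0 0 0 0 0
0 0 0 0 0

Lights still on: 0

Answer: yes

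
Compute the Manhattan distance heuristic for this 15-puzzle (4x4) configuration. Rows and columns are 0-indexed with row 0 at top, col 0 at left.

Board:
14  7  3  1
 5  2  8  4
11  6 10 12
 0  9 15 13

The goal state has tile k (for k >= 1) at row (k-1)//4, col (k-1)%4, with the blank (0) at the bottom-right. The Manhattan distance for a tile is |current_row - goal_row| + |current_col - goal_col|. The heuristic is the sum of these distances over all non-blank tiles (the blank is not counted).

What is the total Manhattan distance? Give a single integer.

Answer: 21

Derivation:
Tile 14: at (0,0), goal (3,1), distance |0-3|+|0-1| = 4
Tile 7: at (0,1), goal (1,2), distance |0-1|+|1-2| = 2
Tile 3: at (0,2), goal (0,2), distance |0-0|+|2-2| = 0
Tile 1: at (0,3), goal (0,0), distance |0-0|+|3-0| = 3
Tile 5: at (1,0), goal (1,0), distance |1-1|+|0-0| = 0
Tile 2: at (1,1), goal (0,1), distance |1-0|+|1-1| = 1
Tile 8: at (1,2), goal (1,3), distance |1-1|+|2-3| = 1
Tile 4: at (1,3), goal (0,3), distance |1-0|+|3-3| = 1
Tile 11: at (2,0), goal (2,2), distance |2-2|+|0-2| = 2
Tile 6: at (2,1), goal (1,1), distance |2-1|+|1-1| = 1
Tile 10: at (2,2), goal (2,1), distance |2-2|+|2-1| = 1
Tile 12: at (2,3), goal (2,3), distance |2-2|+|3-3| = 0
Tile 9: at (3,1), goal (2,0), distance |3-2|+|1-0| = 2
Tile 15: at (3,2), goal (3,2), distance |3-3|+|2-2| = 0
Tile 13: at (3,3), goal (3,0), distance |3-3|+|3-0| = 3
Sum: 4 + 2 + 0 + 3 + 0 + 1 + 1 + 1 + 2 + 1 + 1 + 0 + 2 + 0 + 3 = 21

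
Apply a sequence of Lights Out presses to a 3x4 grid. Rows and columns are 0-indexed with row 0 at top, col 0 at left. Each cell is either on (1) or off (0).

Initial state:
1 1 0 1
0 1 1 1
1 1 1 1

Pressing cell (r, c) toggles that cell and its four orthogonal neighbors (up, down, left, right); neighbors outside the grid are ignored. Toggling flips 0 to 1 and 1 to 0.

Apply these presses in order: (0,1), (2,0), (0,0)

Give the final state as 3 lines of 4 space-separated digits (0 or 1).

After press 1 at (0,1):
0 0 1 1
0 0 1 1
1 1 1 1

After press 2 at (2,0):
0 0 1 1
1 0 1 1
0 0 1 1

After press 3 at (0,0):
1 1 1 1
0 0 1 1
0 0 1 1

Answer: 1 1 1 1
0 0 1 1
0 0 1 1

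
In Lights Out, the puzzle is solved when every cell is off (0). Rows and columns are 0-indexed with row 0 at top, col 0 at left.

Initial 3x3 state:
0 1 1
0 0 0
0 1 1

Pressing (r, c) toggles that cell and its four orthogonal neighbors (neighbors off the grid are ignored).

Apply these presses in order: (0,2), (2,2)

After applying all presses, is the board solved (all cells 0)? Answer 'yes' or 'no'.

After press 1 at (0,2):
0 0 0
0 0 1
0 1 1

After press 2 at (2,2):
0 0 0
0 0 0
0 0 0

Lights still on: 0

Answer: yes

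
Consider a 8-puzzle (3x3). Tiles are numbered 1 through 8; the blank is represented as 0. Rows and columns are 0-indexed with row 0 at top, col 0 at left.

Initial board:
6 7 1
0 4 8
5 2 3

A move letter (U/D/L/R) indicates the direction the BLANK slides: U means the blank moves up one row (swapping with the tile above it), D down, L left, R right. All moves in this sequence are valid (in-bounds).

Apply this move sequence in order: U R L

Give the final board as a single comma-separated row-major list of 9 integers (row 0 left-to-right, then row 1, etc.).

After move 1 (U):
0 7 1
6 4 8
5 2 3

After move 2 (R):
7 0 1
6 4 8
5 2 3

After move 3 (L):
0 7 1
6 4 8
5 2 3

Answer: 0, 7, 1, 6, 4, 8, 5, 2, 3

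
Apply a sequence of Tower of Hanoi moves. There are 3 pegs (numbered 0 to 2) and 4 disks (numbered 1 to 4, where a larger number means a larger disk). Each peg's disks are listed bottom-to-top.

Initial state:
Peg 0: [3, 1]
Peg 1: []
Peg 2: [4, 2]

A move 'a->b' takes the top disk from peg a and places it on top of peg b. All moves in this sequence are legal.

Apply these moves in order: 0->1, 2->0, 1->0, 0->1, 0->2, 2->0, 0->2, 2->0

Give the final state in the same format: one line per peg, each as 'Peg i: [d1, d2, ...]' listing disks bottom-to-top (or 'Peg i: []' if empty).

Answer: Peg 0: [3, 2]
Peg 1: [1]
Peg 2: [4]

Derivation:
After move 1 (0->1):
Peg 0: [3]
Peg 1: [1]
Peg 2: [4, 2]

After move 2 (2->0):
Peg 0: [3, 2]
Peg 1: [1]
Peg 2: [4]

After move 3 (1->0):
Peg 0: [3, 2, 1]
Peg 1: []
Peg 2: [4]

After move 4 (0->1):
Peg 0: [3, 2]
Peg 1: [1]
Peg 2: [4]

After move 5 (0->2):
Peg 0: [3]
Peg 1: [1]
Peg 2: [4, 2]

After move 6 (2->0):
Peg 0: [3, 2]
Peg 1: [1]
Peg 2: [4]

After move 7 (0->2):
Peg 0: [3]
Peg 1: [1]
Peg 2: [4, 2]

After move 8 (2->0):
Peg 0: [3, 2]
Peg 1: [1]
Peg 2: [4]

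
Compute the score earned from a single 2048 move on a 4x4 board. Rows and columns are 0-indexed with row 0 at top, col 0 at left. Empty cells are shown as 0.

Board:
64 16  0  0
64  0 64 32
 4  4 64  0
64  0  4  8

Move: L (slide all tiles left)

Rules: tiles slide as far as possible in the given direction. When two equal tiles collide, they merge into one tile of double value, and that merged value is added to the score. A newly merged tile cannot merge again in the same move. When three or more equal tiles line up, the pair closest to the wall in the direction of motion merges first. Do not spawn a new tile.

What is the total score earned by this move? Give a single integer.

Answer: 136

Derivation:
Slide left:
row 0: [64, 16, 0, 0] -> [64, 16, 0, 0]  score +0 (running 0)
row 1: [64, 0, 64, 32] -> [128, 32, 0, 0]  score +128 (running 128)
row 2: [4, 4, 64, 0] -> [8, 64, 0, 0]  score +8 (running 136)
row 3: [64, 0, 4, 8] -> [64, 4, 8, 0]  score +0 (running 136)
Board after move:
 64  16   0   0
128  32   0   0
  8  64   0   0
 64   4   8   0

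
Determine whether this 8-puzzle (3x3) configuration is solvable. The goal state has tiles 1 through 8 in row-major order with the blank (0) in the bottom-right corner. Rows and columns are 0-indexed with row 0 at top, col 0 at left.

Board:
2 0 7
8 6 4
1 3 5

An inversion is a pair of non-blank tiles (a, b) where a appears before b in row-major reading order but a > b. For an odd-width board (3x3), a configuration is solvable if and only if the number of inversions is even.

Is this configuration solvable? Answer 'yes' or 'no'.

Answer: no

Derivation:
Inversions (pairs i<j in row-major order where tile[i] > tile[j] > 0): 17
17 is odd, so the puzzle is not solvable.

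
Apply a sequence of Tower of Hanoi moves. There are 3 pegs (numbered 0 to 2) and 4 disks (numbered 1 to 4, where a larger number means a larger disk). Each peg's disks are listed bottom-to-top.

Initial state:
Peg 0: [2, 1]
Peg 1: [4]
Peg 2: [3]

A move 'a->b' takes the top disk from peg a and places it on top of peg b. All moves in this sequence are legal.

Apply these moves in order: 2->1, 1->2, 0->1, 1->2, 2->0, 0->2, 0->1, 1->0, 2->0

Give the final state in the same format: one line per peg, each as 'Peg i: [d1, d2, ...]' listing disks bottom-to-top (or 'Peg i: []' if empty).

Answer: Peg 0: [2, 1]
Peg 1: [4]
Peg 2: [3]

Derivation:
After move 1 (2->1):
Peg 0: [2, 1]
Peg 1: [4, 3]
Peg 2: []

After move 2 (1->2):
Peg 0: [2, 1]
Peg 1: [4]
Peg 2: [3]

After move 3 (0->1):
Peg 0: [2]
Peg 1: [4, 1]
Peg 2: [3]

After move 4 (1->2):
Peg 0: [2]
Peg 1: [4]
Peg 2: [3, 1]

After move 5 (2->0):
Peg 0: [2, 1]
Peg 1: [4]
Peg 2: [3]

After move 6 (0->2):
Peg 0: [2]
Peg 1: [4]
Peg 2: [3, 1]

After move 7 (0->1):
Peg 0: []
Peg 1: [4, 2]
Peg 2: [3, 1]

After move 8 (1->0):
Peg 0: [2]
Peg 1: [4]
Peg 2: [3, 1]

After move 9 (2->0):
Peg 0: [2, 1]
Peg 1: [4]
Peg 2: [3]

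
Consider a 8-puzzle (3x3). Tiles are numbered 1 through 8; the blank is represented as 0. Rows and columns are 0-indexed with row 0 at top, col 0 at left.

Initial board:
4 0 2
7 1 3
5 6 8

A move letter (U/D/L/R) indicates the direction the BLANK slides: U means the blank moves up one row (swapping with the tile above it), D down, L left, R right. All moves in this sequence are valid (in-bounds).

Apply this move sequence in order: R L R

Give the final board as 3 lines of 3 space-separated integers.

Answer: 4 2 0
7 1 3
5 6 8

Derivation:
After move 1 (R):
4 2 0
7 1 3
5 6 8

After move 2 (L):
4 0 2
7 1 3
5 6 8

After move 3 (R):
4 2 0
7 1 3
5 6 8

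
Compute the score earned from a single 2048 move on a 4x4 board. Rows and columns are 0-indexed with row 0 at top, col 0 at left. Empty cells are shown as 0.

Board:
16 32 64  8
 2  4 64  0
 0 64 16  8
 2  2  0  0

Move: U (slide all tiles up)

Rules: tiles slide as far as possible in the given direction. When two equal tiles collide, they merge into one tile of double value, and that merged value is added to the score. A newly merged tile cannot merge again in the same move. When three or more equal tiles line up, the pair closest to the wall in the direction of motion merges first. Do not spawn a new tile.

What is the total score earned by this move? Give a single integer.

Answer: 148

Derivation:
Slide up:
col 0: [16, 2, 0, 2] -> [16, 4, 0, 0]  score +4 (running 4)
col 1: [32, 4, 64, 2] -> [32, 4, 64, 2]  score +0 (running 4)
col 2: [64, 64, 16, 0] -> [128, 16, 0, 0]  score +128 (running 132)
col 3: [8, 0, 8, 0] -> [16, 0, 0, 0]  score +16 (running 148)
Board after move:
 16  32 128  16
  4   4  16   0
  0  64   0   0
  0   2   0   0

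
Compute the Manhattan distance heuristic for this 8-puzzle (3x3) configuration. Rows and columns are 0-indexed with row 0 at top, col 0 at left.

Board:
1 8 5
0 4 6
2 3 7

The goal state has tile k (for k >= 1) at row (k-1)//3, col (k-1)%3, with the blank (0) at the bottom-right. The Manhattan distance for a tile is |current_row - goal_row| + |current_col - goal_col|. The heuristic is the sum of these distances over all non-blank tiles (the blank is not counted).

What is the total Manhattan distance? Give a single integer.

Tile 1: (0,0)->(0,0) = 0
Tile 8: (0,1)->(2,1) = 2
Tile 5: (0,2)->(1,1) = 2
Tile 4: (1,1)->(1,0) = 1
Tile 6: (1,2)->(1,2) = 0
Tile 2: (2,0)->(0,1) = 3
Tile 3: (2,1)->(0,2) = 3
Tile 7: (2,2)->(2,0) = 2
Sum: 0 + 2 + 2 + 1 + 0 + 3 + 3 + 2 = 13

Answer: 13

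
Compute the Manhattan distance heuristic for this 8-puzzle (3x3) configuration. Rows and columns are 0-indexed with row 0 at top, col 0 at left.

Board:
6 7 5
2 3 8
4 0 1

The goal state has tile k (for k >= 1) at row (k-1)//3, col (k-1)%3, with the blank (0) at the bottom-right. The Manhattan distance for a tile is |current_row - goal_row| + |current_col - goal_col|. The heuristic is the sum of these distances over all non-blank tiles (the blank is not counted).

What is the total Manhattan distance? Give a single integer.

Tile 6: at (0,0), goal (1,2), distance |0-1|+|0-2| = 3
Tile 7: at (0,1), goal (2,0), distance |0-2|+|1-0| = 3
Tile 5: at (0,2), goal (1,1), distance |0-1|+|2-1| = 2
Tile 2: at (1,0), goal (0,1), distance |1-0|+|0-1| = 2
Tile 3: at (1,1), goal (0,2), distance |1-0|+|1-2| = 2
Tile 8: at (1,2), goal (2,1), distance |1-2|+|2-1| = 2
Tile 4: at (2,0), goal (1,0), distance |2-1|+|0-0| = 1
Tile 1: at (2,2), goal (0,0), distance |2-0|+|2-0| = 4
Sum: 3 + 3 + 2 + 2 + 2 + 2 + 1 + 4 = 19

Answer: 19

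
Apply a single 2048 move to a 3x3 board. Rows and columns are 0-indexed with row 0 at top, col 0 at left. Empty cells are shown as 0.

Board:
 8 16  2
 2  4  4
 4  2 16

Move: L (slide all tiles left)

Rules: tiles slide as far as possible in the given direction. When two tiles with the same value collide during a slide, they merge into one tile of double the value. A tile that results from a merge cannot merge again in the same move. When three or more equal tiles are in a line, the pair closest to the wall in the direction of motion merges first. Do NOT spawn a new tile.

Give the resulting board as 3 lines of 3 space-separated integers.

Slide left:
row 0: [8, 16, 2] -> [8, 16, 2]
row 1: [2, 4, 4] -> [2, 8, 0]
row 2: [4, 2, 16] -> [4, 2, 16]

Answer:  8 16  2
 2  8  0
 4  2 16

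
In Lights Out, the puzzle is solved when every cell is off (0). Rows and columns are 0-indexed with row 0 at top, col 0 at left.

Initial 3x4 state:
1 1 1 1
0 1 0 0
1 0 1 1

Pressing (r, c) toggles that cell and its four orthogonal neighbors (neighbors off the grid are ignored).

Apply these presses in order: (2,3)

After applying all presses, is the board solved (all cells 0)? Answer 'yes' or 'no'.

After press 1 at (2,3):
1 1 1 1
0 1 0 1
1 0 0 0

Lights still on: 7

Answer: no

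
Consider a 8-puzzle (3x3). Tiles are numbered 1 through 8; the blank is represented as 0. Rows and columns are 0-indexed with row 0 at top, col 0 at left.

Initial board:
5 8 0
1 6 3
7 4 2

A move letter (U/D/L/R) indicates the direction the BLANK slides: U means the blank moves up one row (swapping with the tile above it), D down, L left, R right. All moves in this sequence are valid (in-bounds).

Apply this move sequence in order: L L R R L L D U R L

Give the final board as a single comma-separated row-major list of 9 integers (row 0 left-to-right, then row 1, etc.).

After move 1 (L):
5 0 8
1 6 3
7 4 2

After move 2 (L):
0 5 8
1 6 3
7 4 2

After move 3 (R):
5 0 8
1 6 3
7 4 2

After move 4 (R):
5 8 0
1 6 3
7 4 2

After move 5 (L):
5 0 8
1 6 3
7 4 2

After move 6 (L):
0 5 8
1 6 3
7 4 2

After move 7 (D):
1 5 8
0 6 3
7 4 2

After move 8 (U):
0 5 8
1 6 3
7 4 2

After move 9 (R):
5 0 8
1 6 3
7 4 2

After move 10 (L):
0 5 8
1 6 3
7 4 2

Answer: 0, 5, 8, 1, 6, 3, 7, 4, 2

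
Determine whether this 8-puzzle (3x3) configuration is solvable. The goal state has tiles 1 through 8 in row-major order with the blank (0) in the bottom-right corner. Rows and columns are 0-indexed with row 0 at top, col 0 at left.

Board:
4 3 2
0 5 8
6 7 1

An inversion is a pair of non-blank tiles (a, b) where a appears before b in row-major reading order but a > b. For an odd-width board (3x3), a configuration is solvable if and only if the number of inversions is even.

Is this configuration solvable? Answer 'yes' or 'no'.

Inversions (pairs i<j in row-major order where tile[i] > tile[j] > 0): 12
12 is even, so the puzzle is solvable.

Answer: yes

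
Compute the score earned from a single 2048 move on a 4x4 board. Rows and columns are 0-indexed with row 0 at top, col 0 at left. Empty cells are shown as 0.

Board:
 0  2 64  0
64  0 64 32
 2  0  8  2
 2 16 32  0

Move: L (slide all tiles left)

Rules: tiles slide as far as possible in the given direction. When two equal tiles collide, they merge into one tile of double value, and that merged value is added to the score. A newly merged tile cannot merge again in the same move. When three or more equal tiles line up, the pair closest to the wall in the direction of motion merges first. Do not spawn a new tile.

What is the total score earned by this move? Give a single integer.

Slide left:
row 0: [0, 2, 64, 0] -> [2, 64, 0, 0]  score +0 (running 0)
row 1: [64, 0, 64, 32] -> [128, 32, 0, 0]  score +128 (running 128)
row 2: [2, 0, 8, 2] -> [2, 8, 2, 0]  score +0 (running 128)
row 3: [2, 16, 32, 0] -> [2, 16, 32, 0]  score +0 (running 128)
Board after move:
  2  64   0   0
128  32   0   0
  2   8   2   0
  2  16  32   0

Answer: 128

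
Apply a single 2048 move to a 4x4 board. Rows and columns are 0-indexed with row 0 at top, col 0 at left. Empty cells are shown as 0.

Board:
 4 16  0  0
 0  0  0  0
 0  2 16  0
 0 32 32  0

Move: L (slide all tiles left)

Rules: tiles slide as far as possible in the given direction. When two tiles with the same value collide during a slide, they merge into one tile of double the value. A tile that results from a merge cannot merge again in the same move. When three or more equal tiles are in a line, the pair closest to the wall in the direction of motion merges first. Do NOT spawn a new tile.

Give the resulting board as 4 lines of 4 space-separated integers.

Slide left:
row 0: [4, 16, 0, 0] -> [4, 16, 0, 0]
row 1: [0, 0, 0, 0] -> [0, 0, 0, 0]
row 2: [0, 2, 16, 0] -> [2, 16, 0, 0]
row 3: [0, 32, 32, 0] -> [64, 0, 0, 0]

Answer:  4 16  0  0
 0  0  0  0
 2 16  0  0
64  0  0  0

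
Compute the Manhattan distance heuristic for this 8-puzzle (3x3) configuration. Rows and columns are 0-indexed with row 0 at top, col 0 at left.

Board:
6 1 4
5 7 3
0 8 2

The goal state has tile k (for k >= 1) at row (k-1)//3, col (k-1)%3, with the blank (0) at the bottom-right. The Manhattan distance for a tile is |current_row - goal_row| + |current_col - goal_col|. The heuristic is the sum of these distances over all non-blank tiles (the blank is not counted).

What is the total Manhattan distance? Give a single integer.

Tile 6: at (0,0), goal (1,2), distance |0-1|+|0-2| = 3
Tile 1: at (0,1), goal (0,0), distance |0-0|+|1-0| = 1
Tile 4: at (0,2), goal (1,0), distance |0-1|+|2-0| = 3
Tile 5: at (1,0), goal (1,1), distance |1-1|+|0-1| = 1
Tile 7: at (1,1), goal (2,0), distance |1-2|+|1-0| = 2
Tile 3: at (1,2), goal (0,2), distance |1-0|+|2-2| = 1
Tile 8: at (2,1), goal (2,1), distance |2-2|+|1-1| = 0
Tile 2: at (2,2), goal (0,1), distance |2-0|+|2-1| = 3
Sum: 3 + 1 + 3 + 1 + 2 + 1 + 0 + 3 = 14

Answer: 14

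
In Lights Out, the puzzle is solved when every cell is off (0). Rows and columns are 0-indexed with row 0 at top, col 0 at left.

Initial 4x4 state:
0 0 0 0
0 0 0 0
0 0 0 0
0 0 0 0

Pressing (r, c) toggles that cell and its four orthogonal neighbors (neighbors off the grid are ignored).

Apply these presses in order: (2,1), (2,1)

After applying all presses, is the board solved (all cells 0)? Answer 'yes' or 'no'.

Answer: yes

Derivation:
After press 1 at (2,1):
0 0 0 0
0 1 0 0
1 1 1 0
0 1 0 0

After press 2 at (2,1):
0 0 0 0
0 0 0 0
0 0 0 0
0 0 0 0

Lights still on: 0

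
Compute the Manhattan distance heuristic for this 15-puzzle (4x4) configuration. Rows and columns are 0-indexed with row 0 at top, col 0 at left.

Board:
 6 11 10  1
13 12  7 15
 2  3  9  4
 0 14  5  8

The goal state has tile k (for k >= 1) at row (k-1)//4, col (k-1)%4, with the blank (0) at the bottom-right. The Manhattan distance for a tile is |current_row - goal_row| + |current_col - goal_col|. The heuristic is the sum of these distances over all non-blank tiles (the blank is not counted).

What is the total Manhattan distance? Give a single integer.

Tile 6: at (0,0), goal (1,1), distance |0-1|+|0-1| = 2
Tile 11: at (0,1), goal (2,2), distance |0-2|+|1-2| = 3
Tile 10: at (0,2), goal (2,1), distance |0-2|+|2-1| = 3
Tile 1: at (0,3), goal (0,0), distance |0-0|+|3-0| = 3
Tile 13: at (1,0), goal (3,0), distance |1-3|+|0-0| = 2
Tile 12: at (1,1), goal (2,3), distance |1-2|+|1-3| = 3
Tile 7: at (1,2), goal (1,2), distance |1-1|+|2-2| = 0
Tile 15: at (1,3), goal (3,2), distance |1-3|+|3-2| = 3
Tile 2: at (2,0), goal (0,1), distance |2-0|+|0-1| = 3
Tile 3: at (2,1), goal (0,2), distance |2-0|+|1-2| = 3
Tile 9: at (2,2), goal (2,0), distance |2-2|+|2-0| = 2
Tile 4: at (2,3), goal (0,3), distance |2-0|+|3-3| = 2
Tile 14: at (3,1), goal (3,1), distance |3-3|+|1-1| = 0
Tile 5: at (3,2), goal (1,0), distance |3-1|+|2-0| = 4
Tile 8: at (3,3), goal (1,3), distance |3-1|+|3-3| = 2
Sum: 2 + 3 + 3 + 3 + 2 + 3 + 0 + 3 + 3 + 3 + 2 + 2 + 0 + 4 + 2 = 35

Answer: 35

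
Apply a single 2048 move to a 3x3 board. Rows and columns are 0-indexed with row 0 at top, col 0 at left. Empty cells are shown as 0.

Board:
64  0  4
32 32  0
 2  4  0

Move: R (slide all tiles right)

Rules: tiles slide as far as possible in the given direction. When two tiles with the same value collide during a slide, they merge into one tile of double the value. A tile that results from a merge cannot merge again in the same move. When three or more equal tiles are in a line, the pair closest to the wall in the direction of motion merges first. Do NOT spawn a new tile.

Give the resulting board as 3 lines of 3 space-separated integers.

Slide right:
row 0: [64, 0, 4] -> [0, 64, 4]
row 1: [32, 32, 0] -> [0, 0, 64]
row 2: [2, 4, 0] -> [0, 2, 4]

Answer:  0 64  4
 0  0 64
 0  2  4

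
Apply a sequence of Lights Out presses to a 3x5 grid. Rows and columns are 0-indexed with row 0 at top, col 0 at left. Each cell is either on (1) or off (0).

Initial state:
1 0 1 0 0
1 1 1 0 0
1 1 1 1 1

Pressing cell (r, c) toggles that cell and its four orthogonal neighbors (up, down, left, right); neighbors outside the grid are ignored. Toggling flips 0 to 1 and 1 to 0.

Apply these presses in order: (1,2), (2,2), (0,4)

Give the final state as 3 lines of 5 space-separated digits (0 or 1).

Answer: 1 0 0 1 1
1 0 1 1 1
1 0 1 0 1

Derivation:
After press 1 at (1,2):
1 0 0 0 0
1 0 0 1 0
1 1 0 1 1

After press 2 at (2,2):
1 0 0 0 0
1 0 1 1 0
1 0 1 0 1

After press 3 at (0,4):
1 0 0 1 1
1 0 1 1 1
1 0 1 0 1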